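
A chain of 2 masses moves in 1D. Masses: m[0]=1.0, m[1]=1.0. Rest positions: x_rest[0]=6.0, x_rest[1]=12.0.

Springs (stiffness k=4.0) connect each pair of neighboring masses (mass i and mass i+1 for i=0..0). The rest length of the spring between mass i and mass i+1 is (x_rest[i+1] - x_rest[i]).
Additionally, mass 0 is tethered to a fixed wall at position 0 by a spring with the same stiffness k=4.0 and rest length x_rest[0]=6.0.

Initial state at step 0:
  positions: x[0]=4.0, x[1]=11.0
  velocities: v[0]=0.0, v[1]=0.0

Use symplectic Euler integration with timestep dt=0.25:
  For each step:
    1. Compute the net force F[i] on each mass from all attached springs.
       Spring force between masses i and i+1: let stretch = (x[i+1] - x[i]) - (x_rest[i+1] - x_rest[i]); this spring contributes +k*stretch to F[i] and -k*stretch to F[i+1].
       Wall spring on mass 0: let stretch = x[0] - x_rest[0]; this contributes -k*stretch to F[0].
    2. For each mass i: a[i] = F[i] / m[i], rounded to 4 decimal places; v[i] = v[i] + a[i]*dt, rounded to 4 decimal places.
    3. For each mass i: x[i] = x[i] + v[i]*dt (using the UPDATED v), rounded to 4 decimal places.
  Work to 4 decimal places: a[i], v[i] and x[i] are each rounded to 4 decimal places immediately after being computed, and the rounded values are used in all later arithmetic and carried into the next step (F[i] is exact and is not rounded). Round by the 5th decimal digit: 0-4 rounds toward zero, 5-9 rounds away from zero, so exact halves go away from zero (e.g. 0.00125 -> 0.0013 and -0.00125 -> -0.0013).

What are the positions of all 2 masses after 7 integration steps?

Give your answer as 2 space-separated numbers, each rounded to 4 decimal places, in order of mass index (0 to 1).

Answer: 5.6018 13.7991

Derivation:
Step 0: x=[4.0000 11.0000] v=[0.0000 0.0000]
Step 1: x=[4.7500 10.7500] v=[3.0000 -1.0000]
Step 2: x=[5.8125 10.5000] v=[4.2500 -1.0000]
Step 3: x=[6.5938 10.5781] v=[3.1250 0.3125]
Step 4: x=[6.7227 11.1602] v=[0.5155 2.3282]
Step 5: x=[6.2803 12.1329] v=[-1.7697 3.8907]
Step 6: x=[5.7310 13.1424] v=[-2.1974 4.0381]
Step 7: x=[5.6018 13.7991] v=[-0.5170 2.6267]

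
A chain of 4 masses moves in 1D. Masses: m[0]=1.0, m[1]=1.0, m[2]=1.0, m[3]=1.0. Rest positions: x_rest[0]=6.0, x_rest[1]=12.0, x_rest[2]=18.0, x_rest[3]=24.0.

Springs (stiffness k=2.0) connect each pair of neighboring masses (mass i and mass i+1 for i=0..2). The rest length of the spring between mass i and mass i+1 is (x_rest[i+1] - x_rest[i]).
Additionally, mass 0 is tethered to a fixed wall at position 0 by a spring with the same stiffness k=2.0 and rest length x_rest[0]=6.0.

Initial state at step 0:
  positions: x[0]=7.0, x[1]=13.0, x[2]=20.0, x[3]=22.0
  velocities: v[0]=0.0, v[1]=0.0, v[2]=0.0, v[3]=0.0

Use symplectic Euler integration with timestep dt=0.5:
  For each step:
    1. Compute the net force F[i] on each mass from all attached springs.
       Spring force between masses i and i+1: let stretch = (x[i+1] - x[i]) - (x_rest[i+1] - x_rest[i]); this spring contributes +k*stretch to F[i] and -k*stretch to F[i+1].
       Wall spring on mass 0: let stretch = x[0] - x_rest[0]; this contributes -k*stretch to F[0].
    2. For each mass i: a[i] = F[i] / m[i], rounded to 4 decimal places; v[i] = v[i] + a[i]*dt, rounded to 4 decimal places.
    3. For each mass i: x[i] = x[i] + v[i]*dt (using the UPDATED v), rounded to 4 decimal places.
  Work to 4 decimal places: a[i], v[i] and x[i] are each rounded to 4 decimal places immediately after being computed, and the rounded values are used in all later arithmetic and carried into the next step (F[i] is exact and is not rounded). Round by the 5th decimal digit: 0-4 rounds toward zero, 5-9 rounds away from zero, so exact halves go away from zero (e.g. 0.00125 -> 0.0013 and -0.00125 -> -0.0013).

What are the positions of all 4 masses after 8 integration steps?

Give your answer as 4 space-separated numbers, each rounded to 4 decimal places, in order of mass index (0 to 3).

Answer: 9.3086 11.7071 17.8634 22.7813

Derivation:
Step 0: x=[7.0000 13.0000 20.0000 22.0000] v=[0.0000 0.0000 0.0000 0.0000]
Step 1: x=[6.5000 13.5000 17.5000 24.0000] v=[-1.0000 1.0000 -5.0000 4.0000]
Step 2: x=[6.2500 12.5000 16.2500 25.7500] v=[-0.5000 -2.0000 -2.5000 3.5000]
Step 3: x=[6.0000 10.2500 17.8750 25.7500] v=[-0.5000 -4.5000 3.2500 0.0000]
Step 4: x=[4.8750 9.6875 19.6250 24.8125] v=[-2.2500 -1.1250 3.5000 -1.8750]
Step 5: x=[3.7188 11.6875 19.0000 24.2813] v=[-2.3125 4.0000 -1.2500 -1.0625]
Step 6: x=[4.6875 13.3594 17.3594 24.1094] v=[1.9374 3.3438 -3.2812 -0.3438]
Step 7: x=[7.6484 12.6954 17.0938 23.5625] v=[5.9218 -1.3281 -0.5312 -1.0938]
Step 8: x=[9.3086 11.7071 17.8634 22.7813] v=[3.3204 -1.9767 1.5391 -1.5625]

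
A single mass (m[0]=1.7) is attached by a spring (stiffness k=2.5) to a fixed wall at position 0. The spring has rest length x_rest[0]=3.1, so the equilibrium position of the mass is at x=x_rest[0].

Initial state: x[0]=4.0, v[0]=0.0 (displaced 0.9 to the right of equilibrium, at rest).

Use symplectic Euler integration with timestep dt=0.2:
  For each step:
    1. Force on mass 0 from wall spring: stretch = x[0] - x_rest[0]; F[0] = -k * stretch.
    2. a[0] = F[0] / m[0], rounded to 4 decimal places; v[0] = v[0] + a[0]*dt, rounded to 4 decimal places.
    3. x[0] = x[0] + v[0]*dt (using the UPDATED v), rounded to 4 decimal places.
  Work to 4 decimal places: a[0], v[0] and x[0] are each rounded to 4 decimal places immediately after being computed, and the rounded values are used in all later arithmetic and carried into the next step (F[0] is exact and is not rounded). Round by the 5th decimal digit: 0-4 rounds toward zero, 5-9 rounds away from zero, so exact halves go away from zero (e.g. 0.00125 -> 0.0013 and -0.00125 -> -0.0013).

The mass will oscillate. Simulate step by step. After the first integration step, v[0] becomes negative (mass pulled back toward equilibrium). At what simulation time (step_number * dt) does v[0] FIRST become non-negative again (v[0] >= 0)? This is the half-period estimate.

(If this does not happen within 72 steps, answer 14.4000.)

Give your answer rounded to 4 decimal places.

Answer: 2.6000

Derivation:
Step 0: x=[4.0000] v=[0.0000]
Step 1: x=[3.9471] v=[-0.2647]
Step 2: x=[3.8443] v=[-0.5138]
Step 3: x=[3.6978] v=[-0.7327]
Step 4: x=[3.5161] v=[-0.9085]
Step 5: x=[3.3099] v=[-1.0309]
Step 6: x=[3.0914] v=[-1.0926]
Step 7: x=[2.8734] v=[-1.0901]
Step 8: x=[2.6687] v=[-1.0235]
Step 9: x=[2.4894] v=[-0.8966]
Step 10: x=[2.3460] v=[-0.7170]
Step 11: x=[2.2470] v=[-0.4952]
Step 12: x=[2.1981] v=[-0.2443]
Step 13: x=[2.2023] v=[0.0210]
First v>=0 after going negative at step 13, time=2.6000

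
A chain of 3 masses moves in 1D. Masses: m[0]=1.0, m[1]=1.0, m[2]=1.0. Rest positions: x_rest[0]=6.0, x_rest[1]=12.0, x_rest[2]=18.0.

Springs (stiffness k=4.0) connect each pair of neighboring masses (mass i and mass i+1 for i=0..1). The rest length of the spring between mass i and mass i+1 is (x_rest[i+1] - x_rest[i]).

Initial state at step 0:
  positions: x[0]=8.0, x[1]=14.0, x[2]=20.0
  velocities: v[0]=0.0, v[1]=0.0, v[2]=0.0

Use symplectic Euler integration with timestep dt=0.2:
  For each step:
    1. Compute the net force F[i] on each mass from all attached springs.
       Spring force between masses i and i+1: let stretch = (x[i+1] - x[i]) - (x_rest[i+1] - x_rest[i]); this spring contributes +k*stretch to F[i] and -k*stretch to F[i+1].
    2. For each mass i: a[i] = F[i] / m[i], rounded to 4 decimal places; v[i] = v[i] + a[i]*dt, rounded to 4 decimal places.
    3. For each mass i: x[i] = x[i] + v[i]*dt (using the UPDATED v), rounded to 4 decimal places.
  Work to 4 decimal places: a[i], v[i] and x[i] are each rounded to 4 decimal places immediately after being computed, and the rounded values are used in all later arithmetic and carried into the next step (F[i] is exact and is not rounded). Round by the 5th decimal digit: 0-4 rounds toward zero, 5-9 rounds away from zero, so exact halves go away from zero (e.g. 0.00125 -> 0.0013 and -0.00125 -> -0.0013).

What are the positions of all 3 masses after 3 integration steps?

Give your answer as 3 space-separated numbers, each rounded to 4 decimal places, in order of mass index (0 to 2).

Step 0: x=[8.0000 14.0000 20.0000] v=[0.0000 0.0000 0.0000]
Step 1: x=[8.0000 14.0000 20.0000] v=[0.0000 0.0000 0.0000]
Step 2: x=[8.0000 14.0000 20.0000] v=[0.0000 0.0000 0.0000]
Step 3: x=[8.0000 14.0000 20.0000] v=[0.0000 0.0000 0.0000]

Answer: 8.0000 14.0000 20.0000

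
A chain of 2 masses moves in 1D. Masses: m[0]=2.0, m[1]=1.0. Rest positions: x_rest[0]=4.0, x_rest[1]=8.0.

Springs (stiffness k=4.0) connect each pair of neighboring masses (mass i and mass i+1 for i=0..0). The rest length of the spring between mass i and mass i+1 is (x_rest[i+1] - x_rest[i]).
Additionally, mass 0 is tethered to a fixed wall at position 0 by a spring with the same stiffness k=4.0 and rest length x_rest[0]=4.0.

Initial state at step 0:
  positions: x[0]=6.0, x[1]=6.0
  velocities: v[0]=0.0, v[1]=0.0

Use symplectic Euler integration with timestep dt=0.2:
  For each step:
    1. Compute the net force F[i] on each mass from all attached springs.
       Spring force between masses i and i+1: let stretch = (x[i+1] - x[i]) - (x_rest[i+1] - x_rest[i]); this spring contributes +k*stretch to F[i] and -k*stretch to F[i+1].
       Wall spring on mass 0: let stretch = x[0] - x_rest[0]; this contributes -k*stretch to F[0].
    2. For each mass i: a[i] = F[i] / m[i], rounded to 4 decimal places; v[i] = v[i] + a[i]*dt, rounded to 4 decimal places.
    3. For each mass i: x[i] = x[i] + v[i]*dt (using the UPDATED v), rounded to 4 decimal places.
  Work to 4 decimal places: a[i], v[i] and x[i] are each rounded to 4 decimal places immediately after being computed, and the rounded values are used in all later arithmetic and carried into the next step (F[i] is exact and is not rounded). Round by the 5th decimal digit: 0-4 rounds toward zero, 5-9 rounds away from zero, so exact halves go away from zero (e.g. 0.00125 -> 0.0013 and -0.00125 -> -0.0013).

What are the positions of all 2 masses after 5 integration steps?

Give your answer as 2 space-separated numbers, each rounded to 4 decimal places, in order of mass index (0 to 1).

Step 0: x=[6.0000 6.0000] v=[0.0000 0.0000]
Step 1: x=[5.5200 6.6400] v=[-2.4000 3.2000]
Step 2: x=[4.6880 7.7408] v=[-4.1600 5.5040]
Step 3: x=[3.7252 8.9932] v=[-4.8141 6.2618]
Step 4: x=[2.8858 10.0427] v=[-4.1970 5.2474]
Step 5: x=[2.3881 10.5871] v=[-2.4886 2.7219]

Answer: 2.3881 10.5871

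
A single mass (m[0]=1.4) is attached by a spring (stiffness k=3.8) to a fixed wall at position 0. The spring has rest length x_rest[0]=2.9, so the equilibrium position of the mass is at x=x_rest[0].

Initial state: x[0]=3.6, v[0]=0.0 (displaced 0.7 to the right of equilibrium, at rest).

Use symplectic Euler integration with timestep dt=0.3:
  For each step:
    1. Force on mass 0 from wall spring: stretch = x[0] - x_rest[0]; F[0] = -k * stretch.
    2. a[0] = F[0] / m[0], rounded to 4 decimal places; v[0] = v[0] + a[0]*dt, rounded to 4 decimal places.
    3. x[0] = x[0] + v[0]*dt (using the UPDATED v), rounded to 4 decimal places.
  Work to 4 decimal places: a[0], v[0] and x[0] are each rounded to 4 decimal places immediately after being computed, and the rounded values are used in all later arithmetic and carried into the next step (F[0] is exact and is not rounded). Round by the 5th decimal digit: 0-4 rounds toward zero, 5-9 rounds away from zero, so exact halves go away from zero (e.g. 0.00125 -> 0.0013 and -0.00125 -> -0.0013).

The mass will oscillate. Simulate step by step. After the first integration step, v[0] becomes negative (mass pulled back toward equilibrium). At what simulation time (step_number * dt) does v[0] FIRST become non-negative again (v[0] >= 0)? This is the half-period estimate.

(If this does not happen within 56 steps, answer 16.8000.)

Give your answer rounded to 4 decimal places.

Step 0: x=[3.6000] v=[0.0000]
Step 1: x=[3.4290] v=[-0.5700]
Step 2: x=[3.1288] v=[-1.0008]
Step 3: x=[2.7727] v=[-1.1871]
Step 4: x=[2.4477] v=[-1.0835]
Step 5: x=[2.2331] v=[-0.7152]
Step 6: x=[2.1815] v=[-0.1721]
Step 7: x=[2.3054] v=[0.4130]
First v>=0 after going negative at step 7, time=2.1000

Answer: 2.1000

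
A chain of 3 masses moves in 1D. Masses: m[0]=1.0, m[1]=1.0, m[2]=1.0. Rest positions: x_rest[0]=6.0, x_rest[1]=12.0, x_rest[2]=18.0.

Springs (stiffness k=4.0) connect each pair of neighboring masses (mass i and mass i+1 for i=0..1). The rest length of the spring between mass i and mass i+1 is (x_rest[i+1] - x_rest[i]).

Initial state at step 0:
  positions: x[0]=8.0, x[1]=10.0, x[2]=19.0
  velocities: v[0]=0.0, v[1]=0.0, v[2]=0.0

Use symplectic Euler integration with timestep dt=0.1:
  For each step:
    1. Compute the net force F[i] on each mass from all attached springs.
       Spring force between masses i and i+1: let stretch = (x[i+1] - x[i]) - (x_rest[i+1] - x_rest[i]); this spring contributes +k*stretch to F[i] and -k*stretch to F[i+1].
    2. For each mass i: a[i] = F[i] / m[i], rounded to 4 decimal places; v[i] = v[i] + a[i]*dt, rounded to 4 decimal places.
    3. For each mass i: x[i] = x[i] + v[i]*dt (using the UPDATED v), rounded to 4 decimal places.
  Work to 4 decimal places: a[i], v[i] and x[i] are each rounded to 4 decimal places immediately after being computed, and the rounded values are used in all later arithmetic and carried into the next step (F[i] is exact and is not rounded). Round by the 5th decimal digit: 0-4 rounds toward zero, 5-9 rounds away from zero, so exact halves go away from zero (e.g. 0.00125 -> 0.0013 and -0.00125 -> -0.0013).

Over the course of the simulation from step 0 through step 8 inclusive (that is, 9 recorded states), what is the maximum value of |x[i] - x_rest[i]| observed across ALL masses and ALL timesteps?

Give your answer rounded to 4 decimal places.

Answer: 2.6634

Derivation:
Step 0: x=[8.0000 10.0000 19.0000] v=[0.0000 0.0000 0.0000]
Step 1: x=[7.8400 10.2800 18.8800] v=[-1.6000 2.8000 -1.2000]
Step 2: x=[7.5376 10.8064 18.6560] v=[-3.0240 5.2640 -2.2400]
Step 3: x=[7.1260 11.5160 18.3580] v=[-4.1165 7.0963 -2.9798]
Step 4: x=[6.6500 12.3237 18.0263] v=[-4.7605 8.0771 -3.3166]
Step 5: x=[6.1609 13.1326 17.7065] v=[-4.8910 8.0887 -3.1976]
Step 6: x=[5.7107 13.8456 17.4438] v=[-4.5023 7.1296 -2.6272]
Step 7: x=[5.3459 14.3771 17.2772] v=[-3.6483 5.3149 -1.6665]
Step 8: x=[5.1023 14.6634 17.2346] v=[-2.4358 2.8625 -0.4265]
Max displacement = 2.6634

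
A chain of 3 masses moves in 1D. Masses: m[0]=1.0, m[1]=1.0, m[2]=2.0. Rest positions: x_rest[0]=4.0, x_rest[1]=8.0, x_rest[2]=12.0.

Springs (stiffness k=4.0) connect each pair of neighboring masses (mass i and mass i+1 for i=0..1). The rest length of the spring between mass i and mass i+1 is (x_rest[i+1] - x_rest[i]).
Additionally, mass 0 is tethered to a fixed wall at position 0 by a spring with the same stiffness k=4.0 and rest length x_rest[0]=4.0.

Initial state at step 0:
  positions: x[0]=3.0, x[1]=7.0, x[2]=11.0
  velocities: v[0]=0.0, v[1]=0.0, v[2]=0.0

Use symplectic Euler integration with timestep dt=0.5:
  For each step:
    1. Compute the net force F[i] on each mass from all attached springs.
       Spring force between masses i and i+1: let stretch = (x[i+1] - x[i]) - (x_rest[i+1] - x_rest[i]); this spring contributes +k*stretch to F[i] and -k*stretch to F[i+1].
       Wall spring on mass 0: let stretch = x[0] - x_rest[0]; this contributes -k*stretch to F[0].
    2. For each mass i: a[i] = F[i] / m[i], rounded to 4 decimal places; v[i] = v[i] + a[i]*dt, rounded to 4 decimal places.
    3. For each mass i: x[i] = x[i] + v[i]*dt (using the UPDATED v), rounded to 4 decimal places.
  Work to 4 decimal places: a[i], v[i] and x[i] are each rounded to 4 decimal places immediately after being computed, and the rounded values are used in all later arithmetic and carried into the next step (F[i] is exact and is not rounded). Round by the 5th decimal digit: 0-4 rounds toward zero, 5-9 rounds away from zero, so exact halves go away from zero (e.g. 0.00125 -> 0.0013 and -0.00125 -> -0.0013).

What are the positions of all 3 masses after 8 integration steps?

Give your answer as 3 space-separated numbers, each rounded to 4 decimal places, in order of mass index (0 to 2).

Step 0: x=[3.0000 7.0000 11.0000] v=[0.0000 0.0000 0.0000]
Step 1: x=[4.0000 7.0000 11.0000] v=[2.0000 0.0000 0.0000]
Step 2: x=[4.0000 8.0000 11.0000] v=[0.0000 2.0000 0.0000]
Step 3: x=[4.0000 8.0000 11.5000] v=[0.0000 0.0000 1.0000]
Step 4: x=[4.0000 7.5000 12.2500] v=[0.0000 -1.0000 1.5000]
Step 5: x=[3.5000 8.2500 12.6250] v=[-1.0000 1.5000 0.7500]
Step 6: x=[4.2500 8.6250 12.8125] v=[1.5000 0.7500 0.3750]
Step 7: x=[5.1250 8.8125 12.9063] v=[1.7500 0.3750 0.1875]
Step 8: x=[4.5625 9.4063 12.9532] v=[-1.1250 1.1876 0.0937]

Answer: 4.5625 9.4063 12.9532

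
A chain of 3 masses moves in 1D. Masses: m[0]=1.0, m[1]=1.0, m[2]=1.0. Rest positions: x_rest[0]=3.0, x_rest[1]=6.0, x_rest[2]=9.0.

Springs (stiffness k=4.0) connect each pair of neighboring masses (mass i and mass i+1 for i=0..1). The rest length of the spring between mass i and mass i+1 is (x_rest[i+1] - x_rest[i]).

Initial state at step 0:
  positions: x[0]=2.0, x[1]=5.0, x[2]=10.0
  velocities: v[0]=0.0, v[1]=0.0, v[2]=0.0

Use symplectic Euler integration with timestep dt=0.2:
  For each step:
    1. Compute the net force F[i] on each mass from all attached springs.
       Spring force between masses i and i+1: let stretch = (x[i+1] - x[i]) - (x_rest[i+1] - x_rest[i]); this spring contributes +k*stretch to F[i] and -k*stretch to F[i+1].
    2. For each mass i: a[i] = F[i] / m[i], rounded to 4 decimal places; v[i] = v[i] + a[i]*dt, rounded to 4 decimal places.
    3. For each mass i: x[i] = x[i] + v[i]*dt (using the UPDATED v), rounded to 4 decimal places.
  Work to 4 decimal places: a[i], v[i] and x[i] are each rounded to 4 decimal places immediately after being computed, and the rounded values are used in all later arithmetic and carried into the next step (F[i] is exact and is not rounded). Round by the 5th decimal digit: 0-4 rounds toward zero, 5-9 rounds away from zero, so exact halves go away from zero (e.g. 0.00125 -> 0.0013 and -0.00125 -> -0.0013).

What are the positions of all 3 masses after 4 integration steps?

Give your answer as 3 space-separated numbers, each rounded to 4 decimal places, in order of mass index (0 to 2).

Step 0: x=[2.0000 5.0000 10.0000] v=[0.0000 0.0000 0.0000]
Step 1: x=[2.0000 5.3200 9.6800] v=[0.0000 1.6000 -1.6000]
Step 2: x=[2.0512 5.8064 9.1424] v=[0.2560 2.4320 -2.6880]
Step 3: x=[2.2232 6.2257 8.5510] v=[0.8602 2.0966 -2.9568]
Step 4: x=[2.5556 6.3767 8.0676] v=[1.6622 0.7548 -2.4170]

Answer: 2.5556 6.3767 8.0676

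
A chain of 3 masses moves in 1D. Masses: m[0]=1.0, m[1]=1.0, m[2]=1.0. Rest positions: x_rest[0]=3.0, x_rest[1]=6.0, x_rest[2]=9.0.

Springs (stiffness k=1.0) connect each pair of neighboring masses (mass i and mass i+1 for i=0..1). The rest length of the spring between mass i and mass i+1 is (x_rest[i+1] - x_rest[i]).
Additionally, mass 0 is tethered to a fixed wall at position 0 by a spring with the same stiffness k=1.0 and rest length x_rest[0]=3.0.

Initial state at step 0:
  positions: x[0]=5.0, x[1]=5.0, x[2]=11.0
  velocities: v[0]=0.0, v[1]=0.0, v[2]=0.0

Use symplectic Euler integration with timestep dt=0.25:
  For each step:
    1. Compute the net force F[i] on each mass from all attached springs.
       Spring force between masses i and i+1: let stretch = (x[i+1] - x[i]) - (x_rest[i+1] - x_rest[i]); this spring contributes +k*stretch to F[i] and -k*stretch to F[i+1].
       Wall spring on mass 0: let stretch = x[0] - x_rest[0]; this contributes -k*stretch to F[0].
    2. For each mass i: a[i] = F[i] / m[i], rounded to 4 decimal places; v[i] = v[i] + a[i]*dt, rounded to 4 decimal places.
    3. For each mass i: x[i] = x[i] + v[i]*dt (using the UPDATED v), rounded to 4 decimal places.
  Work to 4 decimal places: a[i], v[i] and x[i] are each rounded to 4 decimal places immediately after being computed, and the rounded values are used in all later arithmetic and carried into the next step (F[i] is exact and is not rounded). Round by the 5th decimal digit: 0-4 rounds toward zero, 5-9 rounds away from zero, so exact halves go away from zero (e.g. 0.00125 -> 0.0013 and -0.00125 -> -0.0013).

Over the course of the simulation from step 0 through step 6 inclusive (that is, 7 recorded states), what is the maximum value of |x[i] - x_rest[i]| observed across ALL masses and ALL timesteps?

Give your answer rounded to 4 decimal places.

Answer: 2.6016

Derivation:
Step 0: x=[5.0000 5.0000 11.0000] v=[0.0000 0.0000 0.0000]
Step 1: x=[4.6875 5.3750 10.8125] v=[-1.2500 1.5000 -0.7500]
Step 2: x=[4.1250 6.0469 10.4727] v=[-2.2500 2.6875 -1.3594]
Step 3: x=[3.4248 6.8753 10.0437] v=[-2.8008 3.3135 -1.7159]
Step 4: x=[2.7262 7.6861 9.6042] v=[-2.7944 3.2430 -1.7580]
Step 5: x=[2.1672 8.3068 9.2323] v=[-2.2360 2.4826 -1.4875]
Step 6: x=[1.8565 8.6016 8.9901] v=[-1.2429 1.1791 -0.9689]
Max displacement = 2.6016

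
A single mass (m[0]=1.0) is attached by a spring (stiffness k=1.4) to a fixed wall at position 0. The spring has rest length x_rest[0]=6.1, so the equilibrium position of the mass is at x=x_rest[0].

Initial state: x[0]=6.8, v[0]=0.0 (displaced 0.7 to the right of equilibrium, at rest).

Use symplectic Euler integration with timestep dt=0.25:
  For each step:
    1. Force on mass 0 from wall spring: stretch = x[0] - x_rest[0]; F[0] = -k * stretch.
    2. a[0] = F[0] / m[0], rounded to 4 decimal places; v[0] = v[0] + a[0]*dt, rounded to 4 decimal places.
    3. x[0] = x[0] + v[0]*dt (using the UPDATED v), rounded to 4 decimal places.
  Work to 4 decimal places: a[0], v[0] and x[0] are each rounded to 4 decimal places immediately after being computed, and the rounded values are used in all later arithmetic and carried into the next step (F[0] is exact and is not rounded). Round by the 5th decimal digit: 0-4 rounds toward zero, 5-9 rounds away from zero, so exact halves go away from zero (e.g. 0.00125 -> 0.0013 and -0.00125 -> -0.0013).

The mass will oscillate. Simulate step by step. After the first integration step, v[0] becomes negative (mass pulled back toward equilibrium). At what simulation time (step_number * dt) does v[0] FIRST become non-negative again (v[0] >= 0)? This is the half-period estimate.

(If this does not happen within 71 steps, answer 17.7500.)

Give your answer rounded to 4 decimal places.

Answer: 2.7500

Derivation:
Step 0: x=[6.8000] v=[0.0000]
Step 1: x=[6.7388] v=[-0.2450]
Step 2: x=[6.6217] v=[-0.4686]
Step 3: x=[6.4589] v=[-0.6512]
Step 4: x=[6.2647] v=[-0.7768]
Step 5: x=[6.0561] v=[-0.8345]
Step 6: x=[5.8513] v=[-0.8191]
Step 7: x=[5.6683] v=[-0.7321]
Step 8: x=[5.5231] v=[-0.5810]
Step 9: x=[5.4283] v=[-0.3791]
Step 10: x=[5.3923] v=[-0.1440]
Step 11: x=[5.4182] v=[0.1037]
First v>=0 after going negative at step 11, time=2.7500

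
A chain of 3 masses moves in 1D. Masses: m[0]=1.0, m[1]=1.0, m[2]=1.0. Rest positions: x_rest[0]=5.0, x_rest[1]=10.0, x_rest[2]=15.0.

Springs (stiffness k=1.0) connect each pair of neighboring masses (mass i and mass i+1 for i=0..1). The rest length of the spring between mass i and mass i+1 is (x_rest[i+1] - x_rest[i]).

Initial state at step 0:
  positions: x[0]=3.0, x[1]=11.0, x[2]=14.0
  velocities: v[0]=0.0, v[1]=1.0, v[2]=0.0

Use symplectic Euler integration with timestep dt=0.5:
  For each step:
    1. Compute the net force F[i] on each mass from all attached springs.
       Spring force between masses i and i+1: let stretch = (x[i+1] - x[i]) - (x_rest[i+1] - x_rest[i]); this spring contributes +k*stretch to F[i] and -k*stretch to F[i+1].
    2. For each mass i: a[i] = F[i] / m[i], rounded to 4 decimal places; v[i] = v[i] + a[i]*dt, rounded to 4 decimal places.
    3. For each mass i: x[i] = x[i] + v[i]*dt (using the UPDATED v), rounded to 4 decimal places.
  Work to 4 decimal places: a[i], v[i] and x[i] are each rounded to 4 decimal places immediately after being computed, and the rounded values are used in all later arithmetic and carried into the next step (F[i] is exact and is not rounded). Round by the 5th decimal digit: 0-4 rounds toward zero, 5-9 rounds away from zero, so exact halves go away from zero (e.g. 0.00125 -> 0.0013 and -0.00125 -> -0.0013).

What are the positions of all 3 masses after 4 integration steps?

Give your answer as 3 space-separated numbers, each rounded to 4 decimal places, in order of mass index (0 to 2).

Step 0: x=[3.0000 11.0000 14.0000] v=[0.0000 1.0000 0.0000]
Step 1: x=[3.7500 10.2500 14.5000] v=[1.5000 -1.5000 1.0000]
Step 2: x=[4.8750 8.9375 15.1875] v=[2.2500 -2.6250 1.3750]
Step 3: x=[5.7657 8.1719 15.5625] v=[1.7813 -1.5313 0.7500]
Step 4: x=[6.0079 8.6524 15.3399] v=[0.4844 0.9609 -0.4453]

Answer: 6.0079 8.6524 15.3399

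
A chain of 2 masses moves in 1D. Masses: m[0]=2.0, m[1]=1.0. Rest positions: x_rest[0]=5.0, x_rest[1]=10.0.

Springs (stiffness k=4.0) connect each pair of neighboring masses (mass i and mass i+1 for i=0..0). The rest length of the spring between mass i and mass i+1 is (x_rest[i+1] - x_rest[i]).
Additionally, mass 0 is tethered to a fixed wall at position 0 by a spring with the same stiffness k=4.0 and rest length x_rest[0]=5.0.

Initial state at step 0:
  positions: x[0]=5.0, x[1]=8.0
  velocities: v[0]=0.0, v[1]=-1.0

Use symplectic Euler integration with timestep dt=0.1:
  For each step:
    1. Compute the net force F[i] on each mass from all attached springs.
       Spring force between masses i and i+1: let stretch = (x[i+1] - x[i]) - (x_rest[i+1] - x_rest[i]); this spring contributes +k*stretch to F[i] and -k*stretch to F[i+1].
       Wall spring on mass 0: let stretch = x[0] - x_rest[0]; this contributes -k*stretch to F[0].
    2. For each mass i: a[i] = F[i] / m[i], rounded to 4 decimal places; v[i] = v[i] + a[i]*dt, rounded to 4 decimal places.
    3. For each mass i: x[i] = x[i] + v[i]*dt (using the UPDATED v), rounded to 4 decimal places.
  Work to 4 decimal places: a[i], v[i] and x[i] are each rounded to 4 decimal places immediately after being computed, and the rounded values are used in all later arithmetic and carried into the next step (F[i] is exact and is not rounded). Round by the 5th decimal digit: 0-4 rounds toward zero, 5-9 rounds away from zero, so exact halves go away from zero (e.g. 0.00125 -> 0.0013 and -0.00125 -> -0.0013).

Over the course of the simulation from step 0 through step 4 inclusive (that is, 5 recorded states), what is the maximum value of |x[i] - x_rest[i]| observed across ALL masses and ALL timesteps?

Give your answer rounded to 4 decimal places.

Answer: 2.0200

Derivation:
Step 0: x=[5.0000 8.0000] v=[0.0000 -1.0000]
Step 1: x=[4.9600 7.9800] v=[-0.4000 -0.2000]
Step 2: x=[4.8812 8.0392] v=[-0.7880 0.5920]
Step 3: x=[4.7679 8.1721] v=[-1.1326 1.3288]
Step 4: x=[4.6274 8.3688] v=[-1.4053 1.9671]
Max displacement = 2.0200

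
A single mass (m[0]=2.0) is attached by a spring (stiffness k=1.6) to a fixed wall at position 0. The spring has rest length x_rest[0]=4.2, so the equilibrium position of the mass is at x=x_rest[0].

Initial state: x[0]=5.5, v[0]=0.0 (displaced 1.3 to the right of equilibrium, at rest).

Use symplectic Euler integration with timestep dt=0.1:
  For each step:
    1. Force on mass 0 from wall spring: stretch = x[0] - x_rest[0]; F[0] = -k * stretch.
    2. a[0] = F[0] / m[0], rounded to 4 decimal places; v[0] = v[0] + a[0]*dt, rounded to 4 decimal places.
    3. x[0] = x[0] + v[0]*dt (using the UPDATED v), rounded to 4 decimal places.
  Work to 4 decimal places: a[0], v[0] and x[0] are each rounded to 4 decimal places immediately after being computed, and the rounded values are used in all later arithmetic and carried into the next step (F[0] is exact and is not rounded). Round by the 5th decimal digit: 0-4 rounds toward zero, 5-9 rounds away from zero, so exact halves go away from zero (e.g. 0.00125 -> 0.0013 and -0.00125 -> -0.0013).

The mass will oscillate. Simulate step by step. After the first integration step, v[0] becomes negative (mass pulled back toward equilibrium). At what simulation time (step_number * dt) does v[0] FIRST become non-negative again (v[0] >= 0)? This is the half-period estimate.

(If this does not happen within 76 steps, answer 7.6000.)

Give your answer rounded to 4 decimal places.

Answer: 3.6000

Derivation:
Step 0: x=[5.5000] v=[0.0000]
Step 1: x=[5.4896] v=[-0.1040]
Step 2: x=[5.4689] v=[-0.2072]
Step 3: x=[5.4380] v=[-0.3087]
Step 4: x=[5.3972] v=[-0.4077]
Step 5: x=[5.3469] v=[-0.5035]
Step 6: x=[5.2874] v=[-0.5953]
Step 7: x=[5.2192] v=[-0.6823]
Step 8: x=[5.1428] v=[-0.7638]
Step 9: x=[5.0589] v=[-0.8392]
Step 10: x=[4.9681] v=[-0.9079]
Step 11: x=[4.8712] v=[-0.9694]
Step 12: x=[4.7689] v=[-1.0231]
Step 13: x=[4.6620] v=[-1.0686]
Step 14: x=[4.5514] v=[-1.1056]
Step 15: x=[4.4380] v=[-1.1337]
Step 16: x=[4.3227] v=[-1.1527]
Step 17: x=[4.2065] v=[-1.1625]
Step 18: x=[4.0902] v=[-1.1630]
Step 19: x=[3.9748] v=[-1.1542]
Step 20: x=[3.8612] v=[-1.1362]
Step 21: x=[3.7503] v=[-1.1091]
Step 22: x=[3.6430] v=[-1.0731]
Step 23: x=[3.5402] v=[-1.0285]
Step 24: x=[3.4426] v=[-0.9757]
Step 25: x=[3.3511] v=[-0.9151]
Step 26: x=[3.2664] v=[-0.8472]
Step 27: x=[3.1892] v=[-0.7725]
Step 28: x=[3.1200] v=[-0.6916]
Step 29: x=[3.0595] v=[-0.6052]
Step 30: x=[3.0081] v=[-0.5140]
Step 31: x=[2.9662] v=[-0.4187]
Step 32: x=[2.9342] v=[-0.3200]
Step 33: x=[2.9123] v=[-0.2187]
Step 34: x=[2.9007] v=[-0.1157]
Step 35: x=[2.8995] v=[-0.0118]
Step 36: x=[2.9087] v=[0.0922]
First v>=0 after going negative at step 36, time=3.6000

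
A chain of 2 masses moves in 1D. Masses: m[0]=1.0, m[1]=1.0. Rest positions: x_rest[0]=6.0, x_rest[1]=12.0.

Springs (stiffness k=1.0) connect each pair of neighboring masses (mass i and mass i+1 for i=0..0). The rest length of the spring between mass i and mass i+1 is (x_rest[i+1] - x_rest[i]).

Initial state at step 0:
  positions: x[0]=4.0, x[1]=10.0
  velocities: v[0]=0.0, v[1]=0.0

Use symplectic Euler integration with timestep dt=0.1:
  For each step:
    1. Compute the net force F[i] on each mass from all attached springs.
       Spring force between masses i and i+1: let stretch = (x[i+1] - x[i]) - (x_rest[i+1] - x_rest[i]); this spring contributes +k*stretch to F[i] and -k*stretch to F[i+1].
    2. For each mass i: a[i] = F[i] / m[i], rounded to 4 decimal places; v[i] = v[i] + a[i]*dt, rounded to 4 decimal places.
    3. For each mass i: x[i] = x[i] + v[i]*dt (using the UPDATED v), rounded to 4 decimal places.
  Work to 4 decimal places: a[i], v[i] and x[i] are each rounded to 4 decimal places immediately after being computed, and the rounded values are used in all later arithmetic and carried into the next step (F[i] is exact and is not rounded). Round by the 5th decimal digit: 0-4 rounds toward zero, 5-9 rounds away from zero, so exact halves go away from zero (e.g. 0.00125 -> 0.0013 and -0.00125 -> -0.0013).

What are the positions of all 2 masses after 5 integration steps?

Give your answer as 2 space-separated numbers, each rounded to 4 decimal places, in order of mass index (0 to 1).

Step 0: x=[4.0000 10.0000] v=[0.0000 0.0000]
Step 1: x=[4.0000 10.0000] v=[0.0000 0.0000]
Step 2: x=[4.0000 10.0000] v=[0.0000 0.0000]
Step 3: x=[4.0000 10.0000] v=[0.0000 0.0000]
Step 4: x=[4.0000 10.0000] v=[0.0000 0.0000]
Step 5: x=[4.0000 10.0000] v=[0.0000 0.0000]

Answer: 4.0000 10.0000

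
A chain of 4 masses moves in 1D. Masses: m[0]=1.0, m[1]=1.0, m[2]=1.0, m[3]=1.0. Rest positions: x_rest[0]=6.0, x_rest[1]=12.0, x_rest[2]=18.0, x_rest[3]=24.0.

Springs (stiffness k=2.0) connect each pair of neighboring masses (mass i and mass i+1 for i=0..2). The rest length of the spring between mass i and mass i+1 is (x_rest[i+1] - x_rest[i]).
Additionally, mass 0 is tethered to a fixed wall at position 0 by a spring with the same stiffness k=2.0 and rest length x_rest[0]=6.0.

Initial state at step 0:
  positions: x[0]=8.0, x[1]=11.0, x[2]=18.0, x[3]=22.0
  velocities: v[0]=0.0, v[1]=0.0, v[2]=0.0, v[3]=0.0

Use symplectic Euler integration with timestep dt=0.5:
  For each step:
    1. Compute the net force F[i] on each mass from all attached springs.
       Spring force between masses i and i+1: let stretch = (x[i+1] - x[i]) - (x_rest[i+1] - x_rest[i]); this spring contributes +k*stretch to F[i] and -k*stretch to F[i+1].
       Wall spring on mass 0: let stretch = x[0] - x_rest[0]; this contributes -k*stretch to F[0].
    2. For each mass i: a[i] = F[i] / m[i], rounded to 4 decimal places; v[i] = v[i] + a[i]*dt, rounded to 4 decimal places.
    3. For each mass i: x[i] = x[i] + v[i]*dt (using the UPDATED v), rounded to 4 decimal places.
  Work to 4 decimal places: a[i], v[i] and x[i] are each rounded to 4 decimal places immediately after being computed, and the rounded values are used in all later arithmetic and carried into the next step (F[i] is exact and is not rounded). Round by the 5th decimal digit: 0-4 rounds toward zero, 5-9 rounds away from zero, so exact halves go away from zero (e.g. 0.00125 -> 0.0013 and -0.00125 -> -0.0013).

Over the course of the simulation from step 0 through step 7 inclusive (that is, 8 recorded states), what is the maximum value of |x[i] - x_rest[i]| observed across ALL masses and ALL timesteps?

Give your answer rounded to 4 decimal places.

Step 0: x=[8.0000 11.0000 18.0000 22.0000] v=[0.0000 0.0000 0.0000 0.0000]
Step 1: x=[5.5000 13.0000 16.5000 23.0000] v=[-5.0000 4.0000 -3.0000 2.0000]
Step 2: x=[4.0000 13.0000 16.5000 23.7500] v=[-3.0000 0.0000 0.0000 1.5000]
Step 3: x=[5.0000 10.2500 18.3750 23.8750] v=[2.0000 -5.5000 3.7500 0.2500]
Step 4: x=[6.1250 8.9375 18.9375 24.2500] v=[2.2500 -2.6250 1.1250 0.7500]
Step 5: x=[5.5938 11.2188 17.1563 24.9688] v=[-1.0625 4.5625 -3.5625 1.4375]
Step 6: x=[5.0782 13.6563 16.3126 24.7813] v=[-1.0313 4.8750 -1.6875 -0.3750]
Step 7: x=[6.3125 13.1329 18.3751 23.3595] v=[2.4686 -1.0468 4.1249 -2.8437]
Max displacement = 3.0625

Answer: 3.0625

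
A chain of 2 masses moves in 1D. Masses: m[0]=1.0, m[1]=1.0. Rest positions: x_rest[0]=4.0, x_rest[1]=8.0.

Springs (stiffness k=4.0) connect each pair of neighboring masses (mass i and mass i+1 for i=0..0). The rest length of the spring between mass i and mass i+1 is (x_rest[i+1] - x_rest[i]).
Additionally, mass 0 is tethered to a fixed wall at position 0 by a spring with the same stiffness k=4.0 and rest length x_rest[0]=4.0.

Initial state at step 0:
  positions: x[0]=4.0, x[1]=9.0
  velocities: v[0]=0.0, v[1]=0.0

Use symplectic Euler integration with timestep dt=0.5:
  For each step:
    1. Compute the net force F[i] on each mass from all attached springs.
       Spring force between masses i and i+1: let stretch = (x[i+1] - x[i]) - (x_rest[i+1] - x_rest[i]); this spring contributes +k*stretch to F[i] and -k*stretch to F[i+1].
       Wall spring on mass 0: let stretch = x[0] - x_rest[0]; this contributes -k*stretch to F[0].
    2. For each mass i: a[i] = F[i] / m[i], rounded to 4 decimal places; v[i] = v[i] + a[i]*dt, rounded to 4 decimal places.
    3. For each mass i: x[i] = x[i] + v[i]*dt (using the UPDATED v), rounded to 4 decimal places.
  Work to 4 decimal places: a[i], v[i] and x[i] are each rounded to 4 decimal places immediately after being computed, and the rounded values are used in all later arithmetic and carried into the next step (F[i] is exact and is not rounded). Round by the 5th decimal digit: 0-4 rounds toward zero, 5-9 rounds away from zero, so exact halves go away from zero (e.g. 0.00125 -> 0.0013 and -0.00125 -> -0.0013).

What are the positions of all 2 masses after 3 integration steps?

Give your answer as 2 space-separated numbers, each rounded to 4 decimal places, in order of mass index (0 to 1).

Step 0: x=[4.0000 9.0000] v=[0.0000 0.0000]
Step 1: x=[5.0000 8.0000] v=[2.0000 -2.0000]
Step 2: x=[4.0000 8.0000] v=[-2.0000 0.0000]
Step 3: x=[3.0000 8.0000] v=[-2.0000 0.0000]

Answer: 3.0000 8.0000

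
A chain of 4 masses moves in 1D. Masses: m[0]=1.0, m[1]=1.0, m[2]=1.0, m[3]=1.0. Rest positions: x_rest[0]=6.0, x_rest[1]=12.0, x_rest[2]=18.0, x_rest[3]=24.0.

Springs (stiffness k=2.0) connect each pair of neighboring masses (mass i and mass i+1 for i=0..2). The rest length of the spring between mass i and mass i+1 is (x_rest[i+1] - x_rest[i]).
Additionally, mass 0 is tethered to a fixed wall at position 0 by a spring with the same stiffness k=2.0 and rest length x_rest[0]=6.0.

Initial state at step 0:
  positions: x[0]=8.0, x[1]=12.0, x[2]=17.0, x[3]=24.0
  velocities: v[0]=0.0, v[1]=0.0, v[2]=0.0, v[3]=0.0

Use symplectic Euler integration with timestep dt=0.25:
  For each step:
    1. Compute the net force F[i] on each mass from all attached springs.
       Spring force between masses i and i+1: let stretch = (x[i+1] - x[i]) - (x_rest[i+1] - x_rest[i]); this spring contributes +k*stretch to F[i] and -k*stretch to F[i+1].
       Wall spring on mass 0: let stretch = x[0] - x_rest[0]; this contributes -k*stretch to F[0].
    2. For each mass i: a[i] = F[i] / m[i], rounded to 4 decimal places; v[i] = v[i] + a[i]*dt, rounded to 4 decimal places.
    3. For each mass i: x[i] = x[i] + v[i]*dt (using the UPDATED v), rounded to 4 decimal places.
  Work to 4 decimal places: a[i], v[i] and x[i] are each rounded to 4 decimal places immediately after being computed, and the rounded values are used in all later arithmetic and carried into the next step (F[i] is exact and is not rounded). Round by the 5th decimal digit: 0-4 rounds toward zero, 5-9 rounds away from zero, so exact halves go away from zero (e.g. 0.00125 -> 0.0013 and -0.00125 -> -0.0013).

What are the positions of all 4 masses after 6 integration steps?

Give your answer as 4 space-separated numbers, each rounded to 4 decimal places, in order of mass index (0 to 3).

Step 0: x=[8.0000 12.0000 17.0000 24.0000] v=[0.0000 0.0000 0.0000 0.0000]
Step 1: x=[7.5000 12.1250 17.2500 23.8750] v=[-2.0000 0.5000 1.0000 -0.5000]
Step 2: x=[6.6406 12.3125 17.6875 23.6719] v=[-3.4375 0.7500 1.7500 -0.8125]
Step 3: x=[5.6601 12.4629 18.2012 23.4707] v=[-3.9219 0.6016 2.0547 -0.8047]
Step 4: x=[4.8225 12.4803 18.6563 23.3608] v=[-3.3506 0.0694 1.8203 -0.4395]
Step 5: x=[4.3393 12.3124 18.9275 23.4129] v=[-1.9330 -0.6715 1.0846 0.2083]
Step 6: x=[4.3103 11.9748 18.9325 23.6543] v=[-0.1161 -1.3505 0.0198 0.9656]

Answer: 4.3103 11.9748 18.9325 23.6543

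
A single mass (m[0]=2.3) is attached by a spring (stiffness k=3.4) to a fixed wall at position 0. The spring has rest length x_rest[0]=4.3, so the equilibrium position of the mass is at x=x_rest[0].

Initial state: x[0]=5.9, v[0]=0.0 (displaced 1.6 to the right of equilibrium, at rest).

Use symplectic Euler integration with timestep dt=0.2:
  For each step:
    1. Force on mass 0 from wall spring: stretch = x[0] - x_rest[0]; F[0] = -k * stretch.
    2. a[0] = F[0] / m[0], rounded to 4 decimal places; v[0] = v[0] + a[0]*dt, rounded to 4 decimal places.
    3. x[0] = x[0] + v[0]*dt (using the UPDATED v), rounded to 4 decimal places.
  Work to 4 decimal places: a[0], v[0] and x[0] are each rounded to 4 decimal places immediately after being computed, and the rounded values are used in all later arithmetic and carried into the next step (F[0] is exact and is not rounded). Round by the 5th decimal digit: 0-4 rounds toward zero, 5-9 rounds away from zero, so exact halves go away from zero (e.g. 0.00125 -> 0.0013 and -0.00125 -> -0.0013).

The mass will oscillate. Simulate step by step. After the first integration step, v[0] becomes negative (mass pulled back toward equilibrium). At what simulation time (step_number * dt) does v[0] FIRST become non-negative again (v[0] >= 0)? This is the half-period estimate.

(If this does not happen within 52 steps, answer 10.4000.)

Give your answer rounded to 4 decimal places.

Step 0: x=[5.9000] v=[0.0000]
Step 1: x=[5.8054] v=[-0.4730]
Step 2: x=[5.6218] v=[-0.9181]
Step 3: x=[5.3600] v=[-1.3089]
Step 4: x=[5.0355] v=[-1.6223]
Step 5: x=[4.6675] v=[-1.8398]
Step 6: x=[4.2778] v=[-1.9485]
Step 7: x=[3.8894] v=[-1.9419]
Step 8: x=[3.5253] v=[-1.8205]
Step 9: x=[3.2070] v=[-1.5915]
Step 10: x=[2.9533] v=[-1.2684]
Step 11: x=[2.7793] v=[-0.8702]
Step 12: x=[2.6952] v=[-0.4206]
Step 13: x=[2.7060] v=[0.0539]
First v>=0 after going negative at step 13, time=2.6000

Answer: 2.6000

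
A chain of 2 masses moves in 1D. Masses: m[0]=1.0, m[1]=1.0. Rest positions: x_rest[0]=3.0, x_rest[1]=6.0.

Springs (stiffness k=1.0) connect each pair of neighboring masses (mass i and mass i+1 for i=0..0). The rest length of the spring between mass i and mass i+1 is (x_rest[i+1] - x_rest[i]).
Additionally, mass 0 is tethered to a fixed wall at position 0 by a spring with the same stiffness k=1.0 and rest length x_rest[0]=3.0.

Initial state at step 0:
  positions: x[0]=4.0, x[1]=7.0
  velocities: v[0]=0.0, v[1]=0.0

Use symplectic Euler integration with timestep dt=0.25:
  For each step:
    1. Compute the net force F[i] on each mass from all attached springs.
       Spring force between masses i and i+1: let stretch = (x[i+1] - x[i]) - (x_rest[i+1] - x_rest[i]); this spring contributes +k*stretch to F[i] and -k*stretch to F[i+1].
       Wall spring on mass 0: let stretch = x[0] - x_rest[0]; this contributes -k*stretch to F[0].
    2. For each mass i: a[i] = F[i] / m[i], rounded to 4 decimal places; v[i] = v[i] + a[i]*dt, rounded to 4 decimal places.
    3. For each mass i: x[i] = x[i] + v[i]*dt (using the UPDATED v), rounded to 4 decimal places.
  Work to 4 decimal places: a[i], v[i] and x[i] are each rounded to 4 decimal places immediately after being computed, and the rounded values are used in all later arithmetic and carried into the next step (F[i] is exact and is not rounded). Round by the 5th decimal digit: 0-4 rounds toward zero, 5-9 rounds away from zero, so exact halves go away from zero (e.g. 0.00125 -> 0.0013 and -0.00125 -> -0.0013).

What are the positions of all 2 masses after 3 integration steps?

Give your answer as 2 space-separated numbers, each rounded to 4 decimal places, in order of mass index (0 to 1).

Answer: 3.6628 6.9812

Derivation:
Step 0: x=[4.0000 7.0000] v=[0.0000 0.0000]
Step 1: x=[3.9375 7.0000] v=[-0.2500 0.0000]
Step 2: x=[3.8203 6.9961] v=[-0.4688 -0.0156]
Step 3: x=[3.6628 6.9812] v=[-0.6299 -0.0596]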